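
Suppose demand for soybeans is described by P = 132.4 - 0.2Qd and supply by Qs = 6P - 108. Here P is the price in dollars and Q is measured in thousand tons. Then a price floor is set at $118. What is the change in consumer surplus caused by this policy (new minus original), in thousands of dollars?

Rearranging demand gives Qd = 662 - 5P. Without the control the market clears where 662 - 5P = 6P - 108, i.e. P* = 70 and Q* = 312.
Because the floor (118) lies above the market-clearing price, it is binding.
At P = 118: Qd = 662 - 5·118 = 72 and Qs = 6·118 - 108 = 600.
Consumer surplus without the control is ½ · (132.4 - 70) · 312 = 9734.4.
With the floor, consumers buy 72 units at 118, so CS = ½ · (132.4 - 118) · 72 = 518.4.
Change in consumer surplus = 518.4 - 9734.4 = -9216.

-9216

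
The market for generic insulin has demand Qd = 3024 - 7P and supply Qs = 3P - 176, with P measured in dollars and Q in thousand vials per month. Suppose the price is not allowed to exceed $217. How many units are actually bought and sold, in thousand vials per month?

Without the control the market clears where 3024 - 7P = 3P - 176, i.e. P* = 320 and Q* = 784.
Because the ceiling (217) lies below the market-clearing price, it is binding.
At P = 217: Qd = 3024 - 7·217 = 1505 and Qs = 3·217 - 176 = 475.
The quantity actually transacted is the short side, supply: 475.

475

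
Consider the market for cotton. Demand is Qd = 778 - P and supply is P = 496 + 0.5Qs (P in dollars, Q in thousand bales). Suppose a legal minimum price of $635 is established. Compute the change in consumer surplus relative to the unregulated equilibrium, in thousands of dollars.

Rearranging supply gives Qs = 2P - 992. Without the control the market clears where 778 - P = 2P - 992, i.e. P* = 590 and Q* = 188.
Since 635 > 590, the floor is binding.
At P = 635: Qd = 778 - 635 = 143 and Qs = 2·635 - 992 = 278.
Consumer surplus without the control is ½ · (778 - 590) · 188 = 17672.
With the floor, consumers buy 143 units at 635, so CS = ½ · (778 - 635) · 143 = 10224.5.
Change in consumer surplus = 10224.5 - 17672 = -7447.5.

-7447.5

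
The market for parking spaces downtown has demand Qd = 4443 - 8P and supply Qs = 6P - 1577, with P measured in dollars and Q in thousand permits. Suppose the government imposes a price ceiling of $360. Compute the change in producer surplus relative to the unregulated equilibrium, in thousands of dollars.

Equilibrium: 4443 - 8P = 6P - 1577, so 6020 = 14P and P* = 430, Q* = 1003.
Because the ceiling (360) lies below the market-clearing price, it is binding.
At P = 360: Qd = 4443 - 8·360 = 1563 and Qs = 6·360 - 1577 = 583.
Producer surplus without the control is ½ · (430 - 1577/6) · 1003 = 1006009/12.
With the ceiling, producers sell 583 units at 360, so PS = ½ · (360 - 1577/6) · 583 = 339889/12.
Change in producer surplus = 339889/12 - 1006009/12 = -55510.

-55510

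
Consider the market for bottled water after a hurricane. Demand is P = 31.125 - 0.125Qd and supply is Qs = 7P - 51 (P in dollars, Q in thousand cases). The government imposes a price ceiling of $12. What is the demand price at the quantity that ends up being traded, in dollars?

27

Rearranging demand gives Qd = 249 - 8P. Setting quantity demanded equal to quantity supplied, 249 - 8P = 7P - 51, gives P* = 20 and Q* = 89.
Since 12 < 20, the ceiling is binding.
At P = 12: Qd = 249 - 8·12 = 153 and Qs = 7·12 - 51 = 33.
Only 33 units reach the market. On the demand curve, the marginal buyer's willingness to pay at Q = 33 is (249 - 33)/8 = 27.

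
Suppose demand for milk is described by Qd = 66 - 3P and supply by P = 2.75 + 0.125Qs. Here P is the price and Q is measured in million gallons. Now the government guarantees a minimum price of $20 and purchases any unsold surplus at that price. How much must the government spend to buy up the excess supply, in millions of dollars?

2640

Rearranging supply gives Qs = 8P - 22. Equilibrium: 66 - 3P = 8P - 22, so 88 = 11P and P* = 8, Q* = 42.
Because the floor (20) lies above the market-clearing price, it is binding.
At P = 20: Qd = 66 - 3·20 = 6 and Qs = 8·20 - 22 = 138.
Surplus = Qs - Qd = 132.
Government expenditure = surplus × support price = 132 × 20 = 2640.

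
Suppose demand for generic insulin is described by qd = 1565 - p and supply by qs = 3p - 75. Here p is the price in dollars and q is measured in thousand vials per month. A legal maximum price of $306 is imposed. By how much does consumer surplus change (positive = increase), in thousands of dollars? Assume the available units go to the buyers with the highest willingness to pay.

39000

Setting quantity demanded equal to quantity supplied, 1565 - p = 3p - 75, gives p* = 410 and q* = 1155.
The ceiling of 306 is below the equilibrium price 410, so it binds.
At p = 306: qd = 1565 - 306 = 1259 and qs = 3·306 - 75 = 843.
Consumer surplus without the control is ½ · (1565 - 410) · 1155 = 667012.5.
With the ceiling, 843 units are sold at 306 (assume they go to the highest-value buyers). The demand price at q = 843 is 722, so CS = ½ · [(1565 - 306) + (722 - 306)] · 843 = 706012.5.
Change in consumer surplus = 706012.5 - 667012.5 = 39000.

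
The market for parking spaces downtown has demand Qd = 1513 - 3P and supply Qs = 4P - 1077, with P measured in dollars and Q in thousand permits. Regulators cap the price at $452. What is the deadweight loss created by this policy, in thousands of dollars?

Without the control the market clears where 1513 - 3P = 4P - 1077, i.e. P* = 370 and Q* = 403.
The ceiling of 452 is above the equilibrium price 370, so it is not binding; the market clears at P* = 370, Q* = 403.
Since the control does not bind, no trades are prevented and deadweight loss is zero.

0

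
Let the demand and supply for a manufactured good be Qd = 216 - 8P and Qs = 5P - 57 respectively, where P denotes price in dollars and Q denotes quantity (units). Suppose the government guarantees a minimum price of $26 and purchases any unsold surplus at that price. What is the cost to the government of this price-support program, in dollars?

Equilibrium: 216 - 8P = 5P - 57, so 273 = 13P and P* = 21, Q* = 48.
Because the floor (26) lies above the market-clearing price, it is binding.
At P = 26: Qd = 216 - 8·26 = 8 and Qs = 5·26 - 57 = 73.
Surplus = Qs - Qd = 65.
Government expenditure = surplus × support price = 65 × 26 = 1690.

1690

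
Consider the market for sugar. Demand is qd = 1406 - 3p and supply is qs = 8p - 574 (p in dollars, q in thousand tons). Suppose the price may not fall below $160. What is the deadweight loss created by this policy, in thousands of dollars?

Equilibrium: 1406 - 3p = 8p - 574, so 1980 = 11p and p* = 180, q* = 866.
Since 160 is below p* = 180, the floor does not bind and the free-market outcome prevails.
Since the control does not bind, no trades are prevented and deadweight loss is zero.

0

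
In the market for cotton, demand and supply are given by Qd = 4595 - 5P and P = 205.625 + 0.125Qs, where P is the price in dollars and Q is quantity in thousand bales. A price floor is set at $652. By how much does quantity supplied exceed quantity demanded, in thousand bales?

2236

Rearranging supply gives Qs = 8P - 1645. Equilibrium: 4595 - 5P = 8P - 1645, so 6240 = 13P and P* = 480, Q* = 2195.
The floor of 652 is above the equilibrium price 480, so it binds.
At P = 652: Qd = 4595 - 5·652 = 1335 and Qs = 8·652 - 1645 = 3571.
Surplus = Qs - Qd = 3571 - 1335 = 2236.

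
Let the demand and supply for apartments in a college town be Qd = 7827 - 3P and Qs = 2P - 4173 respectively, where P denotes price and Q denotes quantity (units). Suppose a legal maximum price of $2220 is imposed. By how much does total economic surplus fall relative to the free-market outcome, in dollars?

54000

Without the control the market clears where 7827 - 3P = 2P - 4173, i.e. P* = 2400 and Q* = 627.
Since 2220 < 2400, the ceiling is binding.
At P = 2220: Qd = 7827 - 3·2220 = 1167 and Qs = 2·2220 - 4173 = 267.
Quantity traded falls to 267. At Q = 267 the demand price is (7827 - 267)/3 = 2520 and the supply price is (4173 + 267)/2 = 2220.
Deadweight loss = ½ · (2520 - 2220) · (627 - 267) = ½ · 300 · 360 = 54000.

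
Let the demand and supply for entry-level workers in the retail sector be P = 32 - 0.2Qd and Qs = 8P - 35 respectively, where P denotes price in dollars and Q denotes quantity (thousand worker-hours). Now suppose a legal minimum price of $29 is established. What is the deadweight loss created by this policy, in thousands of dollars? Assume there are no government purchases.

796.25

Rearranging demand gives Qd = 160 - 5P. Setting quantity demanded equal to quantity supplied, 160 - 5P = 8P - 35, gives P* = 15 and Q* = 85.
Since 29 > 15, the floor is binding.
At P = 29: Qd = 160 - 5·29 = 15 and Qs = 8·29 - 35 = 197.
Quantity traded falls to 15. At Q = 15 the demand price is (160 - 15)/5 = 29 and the supply price is (35 + 15)/8 = 6.25.
Deadweight loss = ½ · (29 - 6.25) · (85 - 15) = ½ · 22.75 · 70 = 796.25.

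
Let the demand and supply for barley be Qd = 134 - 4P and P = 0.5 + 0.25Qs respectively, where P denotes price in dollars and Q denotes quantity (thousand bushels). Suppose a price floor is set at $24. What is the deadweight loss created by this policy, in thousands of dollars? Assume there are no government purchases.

Rearranging supply gives Qs = 4P - 2. Setting quantity demanded equal to quantity supplied, 134 - 4P = 4P - 2, gives P* = 17 and Q* = 66.
The floor of 24 is above the equilibrium price 17, so it binds.
At P = 24: Qd = 134 - 4·24 = 38 and Qs = 4·24 - 2 = 94.
Quantity traded falls to 38. At Q = 38 the demand price is (134 - 38)/4 = 24 and the supply price is (2 + 38)/4 = 10.
Deadweight loss = ½ · (24 - 10) · (66 - 38) = ½ · 14 · 28 = 196.

196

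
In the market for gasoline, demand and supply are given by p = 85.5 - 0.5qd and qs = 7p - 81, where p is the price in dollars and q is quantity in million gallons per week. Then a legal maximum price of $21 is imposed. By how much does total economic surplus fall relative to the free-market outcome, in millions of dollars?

Rearranging demand gives qd = 171 - 2p. Equilibrium: 171 - 2p = 7p - 81, so 252 = 9p and p* = 28, q* = 115.
The ceiling of 21 is below the equilibrium price 28, so it binds.
At p = 21: qd = 171 - 2·21 = 129 and qs = 7·21 - 81 = 66.
Quantity traded falls to 66. At q = 66 the demand price is (171 - 66)/2 = 52.5 and the supply price is (81 + 66)/7 = 21.
Deadweight loss = ½ · (52.5 - 21) · (115 - 66) = ½ · 31.5 · 49 = 771.75.

771.75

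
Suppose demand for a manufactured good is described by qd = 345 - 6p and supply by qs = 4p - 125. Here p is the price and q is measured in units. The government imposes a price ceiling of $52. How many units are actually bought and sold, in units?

Equilibrium: 345 - 6p = 4p - 125, so 470 = 10p and p* = 47, q* = 63.
Since 52 is above p* = 47, the ceiling does not bind and the free-market outcome prevails.

63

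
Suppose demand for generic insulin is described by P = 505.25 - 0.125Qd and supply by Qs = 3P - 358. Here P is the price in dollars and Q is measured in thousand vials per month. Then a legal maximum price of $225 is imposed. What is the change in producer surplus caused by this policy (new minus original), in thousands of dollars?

Rearranging demand gives Qd = 4042 - 8P. Setting quantity demanded equal to quantity supplied, 4042 - 8P = 3P - 358, gives P* = 400 and Q* = 842.
Because the ceiling (225) lies below the market-clearing price, it is binding.
At P = 225: Qd = 4042 - 8·225 = 2242 and Qs = 3·225 - 358 = 317.
Producer surplus without the control is ½ · (400 - 358/3) · 842 = 354482/3.
With the ceiling, producers sell 317 units at 225, so PS = ½ · (225 - 358/3) · 317 = 100489/6.
Change in producer surplus = 100489/6 - 354482/3 = -101412.5.

-101412.5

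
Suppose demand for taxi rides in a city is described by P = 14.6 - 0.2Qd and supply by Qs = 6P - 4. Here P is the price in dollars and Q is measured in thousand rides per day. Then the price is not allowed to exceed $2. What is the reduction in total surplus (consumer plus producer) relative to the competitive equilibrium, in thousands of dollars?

165

Rearranging demand gives Qd = 73 - 5P. Setting quantity demanded equal to quantity supplied, 73 - 5P = 6P - 4, gives P* = 7 and Q* = 38.
The ceiling of 2 is below the equilibrium price 7, so it binds.
At P = 2: Qd = 73 - 5·2 = 63 and Qs = 6·2 - 4 = 8.
Quantity traded falls to 8. At Q = 8 the demand price is (73 - 8)/5 = 13 and the supply price is (4 + 8)/6 = 2.
Deadweight loss = ½ · (13 - 2) · (38 - 8) = ½ · 11 · 30 = 165.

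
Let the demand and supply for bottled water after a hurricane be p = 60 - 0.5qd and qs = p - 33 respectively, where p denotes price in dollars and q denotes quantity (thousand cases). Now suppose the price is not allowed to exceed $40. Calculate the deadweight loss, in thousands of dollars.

90.75

Rearranging demand gives qd = 120 - 2p. Equilibrium: 120 - 2p = p - 33, so 153 = 3p and p* = 51, q* = 18.
Because the ceiling (40) lies below the market-clearing price, it is binding.
At p = 40: qd = 120 - 2·40 = 40 and qs = 40 - 33 = 7.
Quantity traded falls to 7. At q = 7 the demand price is (120 - 7)/2 = 56.5 and the supply price is 33 + 7 = 40.
Deadweight loss = ½ · (56.5 - 40) · (18 - 7) = ½ · 16.5 · 11 = 90.75.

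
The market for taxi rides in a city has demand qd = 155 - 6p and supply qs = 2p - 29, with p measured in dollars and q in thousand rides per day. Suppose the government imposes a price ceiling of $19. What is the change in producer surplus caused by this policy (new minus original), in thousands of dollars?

-52

Equilibrium: 155 - 6p = 2p - 29, so 184 = 8p and p* = 23, q* = 17.
Because the ceiling (19) lies below the market-clearing price, it is binding.
At p = 19: qd = 155 - 6·19 = 41 and qs = 2·19 - 29 = 9.
Producer surplus without the control is ½ · (23 - 14.5) · 17 = 72.25.
With the ceiling, producers sell 9 units at 19, so PS = ½ · (19 - 14.5) · 9 = 20.25.
Change in producer surplus = 20.25 - 72.25 = -52.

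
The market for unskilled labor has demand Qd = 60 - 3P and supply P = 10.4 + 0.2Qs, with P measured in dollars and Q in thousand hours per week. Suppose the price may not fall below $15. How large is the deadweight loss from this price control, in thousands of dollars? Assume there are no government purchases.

2.4

Rearranging supply gives Qs = 5P - 52. Without the control the market clears where 60 - 3P = 5P - 52, i.e. P* = 14 and Q* = 18.
Since 15 > 14, the floor is binding.
At P = 15: Qd = 60 - 3·15 = 15 and Qs = 5·15 - 52 = 23.
Quantity traded falls to 15. At Q = 15 the demand price is (60 - 15)/3 = 15 and the supply price is (52 + 15)/5 = 13.4.
Deadweight loss = ½ · (15 - 13.4) · (18 - 15) = ½ · 1.6 · 3 = 2.4.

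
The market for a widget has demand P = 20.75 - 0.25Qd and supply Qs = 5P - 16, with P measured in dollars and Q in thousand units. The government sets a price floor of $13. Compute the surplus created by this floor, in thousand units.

Rearranging demand gives Qd = 83 - 4P. Setting quantity demanded equal to quantity supplied, 83 - 4P = 5P - 16, gives P* = 11 and Q* = 39.
The floor of 13 is above the equilibrium price 11, so it binds.
At P = 13: Qd = 83 - 4·13 = 31 and Qs = 5·13 - 16 = 49.
Surplus = Qs - Qd = 49 - 31 = 18.

18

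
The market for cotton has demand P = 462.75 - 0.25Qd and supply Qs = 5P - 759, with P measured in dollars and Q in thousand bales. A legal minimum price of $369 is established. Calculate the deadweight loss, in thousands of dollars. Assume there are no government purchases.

Rearranging demand gives Qd = 1851 - 4P. Without the control the market clears where 1851 - 4P = 5P - 759, i.e. P* = 290 and Q* = 691.
The floor of 369 is above the equilibrium price 290, so it binds.
At P = 369: Qd = 1851 - 4·369 = 375 and Qs = 5·369 - 759 = 1086.
Quantity traded falls to 375. At Q = 375 the demand price is (1851 - 375)/4 = 369 and the supply price is (759 + 375)/5 = 226.8.
Deadweight loss = ½ · (369 - 226.8) · (691 - 375) = ½ · 142.2 · 316 = 22467.6.

22467.6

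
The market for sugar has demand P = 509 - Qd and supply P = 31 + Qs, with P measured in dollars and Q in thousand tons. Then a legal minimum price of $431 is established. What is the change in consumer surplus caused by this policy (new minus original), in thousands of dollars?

-25518.5

Rearranging demand gives Qd = 509 - P; rearranging supply gives Qs = P - 31. Setting quantity demanded equal to quantity supplied, 509 - P = P - 31, gives P* = 270 and Q* = 239.
Because the floor (431) lies above the market-clearing price, it is binding.
At P = 431: Qd = 509 - 431 = 78 and Qs = 431 - 31 = 400.
Consumer surplus without the control is ½ · (509 - 270) · 239 = 28560.5.
With the floor, consumers buy 78 units at 431, so CS = ½ · (509 - 431) · 78 = 3042.
Change in consumer surplus = 3042 - 28560.5 = -25518.5.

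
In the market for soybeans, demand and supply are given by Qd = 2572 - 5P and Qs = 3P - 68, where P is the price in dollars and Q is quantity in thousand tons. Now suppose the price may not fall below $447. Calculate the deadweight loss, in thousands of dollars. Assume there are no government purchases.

Setting quantity demanded equal to quantity supplied, 2572 - 5P = 3P - 68, gives P* = 330 and Q* = 922.
Because the floor (447) lies above the market-clearing price, it is binding.
At P = 447: Qd = 2572 - 5·447 = 337 and Qs = 3·447 - 68 = 1273.
Quantity traded falls to 337. At Q = 337 the demand price is (2572 - 337)/5 = 447 and the supply price is (68 + 337)/3 = 135.
Deadweight loss = ½ · (447 - 135) · (922 - 337) = ½ · 312 · 585 = 91260.

91260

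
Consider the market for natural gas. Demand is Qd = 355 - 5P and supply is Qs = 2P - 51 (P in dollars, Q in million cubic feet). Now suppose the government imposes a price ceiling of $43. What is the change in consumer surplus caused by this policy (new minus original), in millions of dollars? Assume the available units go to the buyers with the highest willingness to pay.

Equilibrium: 355 - 5P = 2P - 51, so 406 = 7P and P* = 58, Q* = 65.
Because the ceiling (43) lies below the market-clearing price, it is binding.
At P = 43: Qd = 355 - 5·43 = 140 and Qs = 2·43 - 51 = 35.
Consumer surplus without the control is ½ · (71 - 58) · 65 = 422.5.
With the ceiling, 35 units are sold at 43 (assume they go to the highest-value buyers). The demand price at Q = 35 is 64, so CS = ½ · [(71 - 43) + (64 - 43)] · 35 = 857.5.
Change in consumer surplus = 857.5 - 422.5 = 435.

435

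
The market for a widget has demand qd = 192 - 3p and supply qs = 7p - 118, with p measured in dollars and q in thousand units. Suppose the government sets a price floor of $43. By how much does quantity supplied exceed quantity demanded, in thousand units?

Without the control the market clears where 192 - 3p = 7p - 118, i.e. p* = 31 and q* = 99.
Since 43 > 31, the floor is binding.
At p = 43: qd = 192 - 3·43 = 63 and qs = 7·43 - 118 = 183.
Surplus = qs - qd = 183 - 63 = 120.

120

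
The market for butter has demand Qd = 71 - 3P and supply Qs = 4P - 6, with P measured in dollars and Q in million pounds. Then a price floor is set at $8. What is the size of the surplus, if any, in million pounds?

Setting quantity demanded equal to quantity supplied, 71 - 3P = 4P - 6, gives P* = 11 and Q* = 38.
The floor of 8 is below the equilibrium price 11, so it is not binding; the market clears at P* = 11, Q* = 38.
Since the control does not bind, there is no surplus.

0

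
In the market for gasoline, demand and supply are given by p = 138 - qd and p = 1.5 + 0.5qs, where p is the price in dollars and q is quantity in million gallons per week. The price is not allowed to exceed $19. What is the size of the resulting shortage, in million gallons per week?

84

Rearranging demand gives qd = 138 - p; rearranging supply gives qs = 2p - 3. In a free market, 138 - p = 2p - 3 gives the equilibrium p* = 47, q* = 91.
The ceiling of 19 is below the equilibrium price 47, so it binds.
At p = 19: qd = 138 - 19 = 119 and qs = 2·19 - 3 = 35.
Shortage = qd - qs = 119 - 35 = 84.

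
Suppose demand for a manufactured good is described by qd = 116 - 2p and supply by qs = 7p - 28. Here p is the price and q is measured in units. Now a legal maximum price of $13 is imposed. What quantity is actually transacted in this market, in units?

63

Equilibrium: 116 - 2p = 7p - 28, so 144 = 9p and p* = 16, q* = 84.
The ceiling of 13 is below the equilibrium price 16, so it binds.
At p = 13: qd = 116 - 2·13 = 90 and qs = 7·13 - 28 = 63.
The quantity actually transacted is the short side, supply: 63.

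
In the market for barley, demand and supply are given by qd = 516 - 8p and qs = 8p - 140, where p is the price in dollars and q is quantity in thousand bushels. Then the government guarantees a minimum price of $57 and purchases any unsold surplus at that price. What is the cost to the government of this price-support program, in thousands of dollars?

14592

Equilibrium: 516 - 8p = 8p - 140, so 656 = 16p and p* = 41, q* = 188.
Because the floor (57) lies above the market-clearing price, it is binding.
At p = 57: qd = 516 - 8·57 = 60 and qs = 8·57 - 140 = 316.
Surplus = qs - qd = 256.
Government expenditure = surplus × support price = 256 × 57 = 14592.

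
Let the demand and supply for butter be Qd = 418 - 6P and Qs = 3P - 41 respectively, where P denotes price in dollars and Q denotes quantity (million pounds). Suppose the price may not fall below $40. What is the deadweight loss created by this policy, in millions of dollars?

Setting quantity demanded equal to quantity supplied, 418 - 6P = 3P - 41, gives P* = 51 and Q* = 112.
The floor of 40 is below the equilibrium price 51, so it is not binding; the market clears at P* = 51, Q* = 112.
Since the control does not bind, no trades are prevented and deadweight loss is zero.

0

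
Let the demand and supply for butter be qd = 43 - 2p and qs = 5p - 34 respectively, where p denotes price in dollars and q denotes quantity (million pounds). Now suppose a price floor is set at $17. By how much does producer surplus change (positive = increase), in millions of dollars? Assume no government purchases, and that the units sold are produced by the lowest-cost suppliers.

Setting quantity demanded equal to quantity supplied, 43 - 2p = 5p - 34, gives p* = 11 and q* = 21.
Since 17 > 11, the floor is binding.
At p = 17: qd = 43 - 2·17 = 9 and qs = 5·17 - 34 = 51.
Producer surplus without the control is ½ · (11 - 6.8) · 21 = 44.1.
With the floor, 9 units are sold at 17. The supply price at q = 9 is 8.6, so PS = ½ · [(17 - 6.8) + (17 - 8.6)] · 9 = 83.7.
Change in producer surplus = 83.7 - 44.1 = 39.6.

39.6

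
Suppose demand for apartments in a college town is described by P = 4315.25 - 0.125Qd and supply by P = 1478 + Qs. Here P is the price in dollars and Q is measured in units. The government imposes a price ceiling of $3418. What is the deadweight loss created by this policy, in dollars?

190532.25

Rearranging demand gives Qd = 34522 - 8P; rearranging supply gives Qs = P - 1478. Without the control the market clears where 34522 - 8P = P - 1478, i.e. P* = 4000 and Q* = 2522.
Because the ceiling (3418) lies below the market-clearing price, it is binding.
At P = 3418: Qd = 34522 - 8·3418 = 7178 and Qs = 3418 - 1478 = 1940.
Quantity traded falls to 1940. At Q = 1940 the demand price is (34522 - 1940)/8 = 4072.75 and the supply price is 1478 + 1940 = 3418.
Deadweight loss = ½ · (4072.75 - 3418) · (2522 - 1940) = ½ · 654.75 · 582 = 190532.25.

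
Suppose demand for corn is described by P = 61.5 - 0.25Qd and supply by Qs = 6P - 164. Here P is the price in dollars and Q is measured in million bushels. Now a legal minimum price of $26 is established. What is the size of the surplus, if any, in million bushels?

Rearranging demand gives Qd = 246 - 4P. In a free market, 246 - 4P = 6P - 164 gives the equilibrium P* = 41, Q* = 82.
Since 26 is below P* = 41, the floor does not bind and the free-market outcome prevails.
Since the control does not bind, there is no surplus.

0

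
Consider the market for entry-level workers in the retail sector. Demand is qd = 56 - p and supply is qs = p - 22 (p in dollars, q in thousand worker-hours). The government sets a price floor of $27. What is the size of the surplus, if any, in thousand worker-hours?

0

Without the control the market clears where 56 - p = p - 22, i.e. p* = 39 and q* = 17.
Since 27 is below p* = 39, the floor does not bind and the free-market outcome prevails.
Since the control does not bind, there is no surplus.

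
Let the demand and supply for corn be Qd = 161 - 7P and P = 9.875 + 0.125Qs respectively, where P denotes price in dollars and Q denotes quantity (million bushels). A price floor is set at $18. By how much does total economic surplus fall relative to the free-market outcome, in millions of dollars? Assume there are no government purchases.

Rearranging supply gives Qs = 8P - 79. Setting quantity demanded equal to quantity supplied, 161 - 7P = 8P - 79, gives P* = 16 and Q* = 49.
The floor of 18 is above the equilibrium price 16, so it binds.
At P = 18: Qd = 161 - 7·18 = 35 and Qs = 8·18 - 79 = 65.
Quantity traded falls to 35. At Q = 35 the demand price is (161 - 35)/7 = 18 and the supply price is (79 + 35)/8 = 14.25.
Deadweight loss = ½ · (18 - 14.25) · (49 - 35) = ½ · 3.75 · 14 = 26.25.

26.25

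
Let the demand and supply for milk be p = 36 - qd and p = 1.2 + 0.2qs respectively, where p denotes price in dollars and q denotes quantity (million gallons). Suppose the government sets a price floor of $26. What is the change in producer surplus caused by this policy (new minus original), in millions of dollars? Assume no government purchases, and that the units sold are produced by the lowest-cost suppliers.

153.9

Rearranging demand gives qd = 36 - p; rearranging supply gives qs = 5p - 6. Setting quantity demanded equal to quantity supplied, 36 - p = 5p - 6, gives p* = 7 and q* = 29.
The floor of 26 is above the equilibrium price 7, so it binds.
At p = 26: qd = 36 - 26 = 10 and qs = 5·26 - 6 = 124.
Producer surplus without the control is ½ · (7 - 1.2) · 29 = 84.1.
With the floor, 10 units are sold at 26. The supply price at q = 10 is 3.2, so PS = ½ · [(26 - 1.2) + (26 - 3.2)] · 10 = 238.
Change in producer surplus = 238 - 84.1 = 153.9.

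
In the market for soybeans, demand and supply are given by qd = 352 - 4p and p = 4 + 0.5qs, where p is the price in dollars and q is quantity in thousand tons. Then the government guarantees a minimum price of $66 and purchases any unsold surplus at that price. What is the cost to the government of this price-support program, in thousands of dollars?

Rearranging supply gives qs = 2p - 8. In a free market, 352 - 4p = 2p - 8 gives the equilibrium p* = 60, q* = 112.
Since 66 > 60, the floor is binding.
At p = 66: qd = 352 - 4·66 = 88 and qs = 2·66 - 8 = 124.
Surplus = qs - qd = 36.
Government expenditure = surplus × support price = 36 × 66 = 2376.

2376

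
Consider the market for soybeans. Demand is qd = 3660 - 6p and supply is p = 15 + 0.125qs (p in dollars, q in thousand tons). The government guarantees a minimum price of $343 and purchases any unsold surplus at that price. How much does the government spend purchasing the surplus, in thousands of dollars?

Rearranging supply gives qs = 8p - 120. In a free market, 3660 - 6p = 8p - 120 gives the equilibrium p* = 270, q* = 2040.
The floor of 343 is above the equilibrium price 270, so it binds.
At p = 343: qd = 3660 - 6·343 = 1602 and qs = 8·343 - 120 = 2624.
Surplus = qs - qd = 1022.
Government expenditure = surplus × support price = 1022 × 343 = 350546.

350546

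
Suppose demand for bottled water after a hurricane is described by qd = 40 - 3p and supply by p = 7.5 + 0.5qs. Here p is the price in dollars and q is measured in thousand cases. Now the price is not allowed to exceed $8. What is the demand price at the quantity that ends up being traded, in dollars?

13

Rearranging supply gives qs = 2p - 15. In a free market, 40 - 3p = 2p - 15 gives the equilibrium p* = 11, q* = 7.
The ceiling of 8 is below the equilibrium price 11, so it binds.
At p = 8: qd = 40 - 3·8 = 16 and qs = 2·8 - 15 = 1.
Only 1 units reach the market. On the demand curve, the marginal buyer's willingness to pay at q = 1 is (40 - 1)/3 = 13.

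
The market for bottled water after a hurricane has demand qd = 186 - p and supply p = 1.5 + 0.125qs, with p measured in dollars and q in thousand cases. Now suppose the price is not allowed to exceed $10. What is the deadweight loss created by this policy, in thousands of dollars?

5184

Rearranging supply gives qs = 8p - 12. Setting quantity demanded equal to quantity supplied, 186 - p = 8p - 12, gives p* = 22 and q* = 164.
The ceiling of 10 is below the equilibrium price 22, so it binds.
At p = 10: qd = 186 - 10 = 176 and qs = 8·10 - 12 = 68.
Quantity traded falls to 68. At q = 68 the demand price is 186 - 68 = 118 and the supply price is (12 + 68)/8 = 10.
Deadweight loss = ½ · (118 - 10) · (164 - 68) = ½ · 108 · 96 = 5184.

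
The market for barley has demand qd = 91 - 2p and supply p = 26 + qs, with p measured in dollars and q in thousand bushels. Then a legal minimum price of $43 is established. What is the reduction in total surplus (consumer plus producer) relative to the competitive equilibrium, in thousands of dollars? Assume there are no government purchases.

48

Rearranging supply gives qs = p - 26. Equilibrium: 91 - 2p = p - 26, so 117 = 3p and p* = 39, q* = 13.
Since 43 > 39, the floor is binding.
At p = 43: qd = 91 - 2·43 = 5 and qs = 43 - 26 = 17.
Quantity traded falls to 5. At q = 5 the demand price is (91 - 5)/2 = 43 and the supply price is 26 + 5 = 31.
Deadweight loss = ½ · (43 - 31) · (13 - 5) = ½ · 12 · 8 = 48.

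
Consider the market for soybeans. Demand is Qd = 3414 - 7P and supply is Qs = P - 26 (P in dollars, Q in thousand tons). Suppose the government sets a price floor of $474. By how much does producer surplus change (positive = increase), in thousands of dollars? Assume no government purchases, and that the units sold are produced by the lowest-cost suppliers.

-43208

Without the control the market clears where 3414 - 7P = P - 26, i.e. P* = 430 and Q* = 404.
Since 474 > 430, the floor is binding.
At P = 474: Qd = 3414 - 7·474 = 96 and Qs = 474 - 26 = 448.
Producer surplus without the control is ½ · (430 - 26) · 404 = 81608.
With the floor, 96 units are sold at 474. The supply price at Q = 96 is 122, so PS = ½ · [(474 - 26) + (474 - 122)] · 96 = 38400.
Change in producer surplus = 38400 - 81608 = -43208.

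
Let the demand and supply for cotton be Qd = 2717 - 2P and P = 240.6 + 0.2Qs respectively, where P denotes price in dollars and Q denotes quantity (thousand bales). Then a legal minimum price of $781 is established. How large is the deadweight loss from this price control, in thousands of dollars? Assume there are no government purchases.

Rearranging supply gives Qs = 5P - 1203. Setting quantity demanded equal to quantity supplied, 2717 - 2P = 5P - 1203, gives P* = 560 and Q* = 1597.
Since 781 > 560, the floor is binding.
At P = 781: Qd = 2717 - 2·781 = 1155 and Qs = 5·781 - 1203 = 2702.
Quantity traded falls to 1155. At Q = 1155 the demand price is (2717 - 1155)/2 = 781 and the supply price is (1203 + 1155)/5 = 471.6.
Deadweight loss = ½ · (781 - 471.6) · (1597 - 1155) = ½ · 309.4 · 442 = 68377.4.

68377.4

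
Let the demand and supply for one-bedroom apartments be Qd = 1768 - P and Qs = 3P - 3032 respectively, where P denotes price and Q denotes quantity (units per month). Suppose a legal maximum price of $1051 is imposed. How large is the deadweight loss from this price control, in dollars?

133206

Setting quantity demanded equal to quantity supplied, 1768 - P = 3P - 3032, gives P* = 1200 and Q* = 568.
Since 1051 < 1200, the ceiling is binding.
At P = 1051: Qd = 1768 - 1051 = 717 and Qs = 3·1051 - 3032 = 121.
Quantity traded falls to 121. At Q = 121 the demand price is 1768 - 121 = 1647 and the supply price is (3032 + 121)/3 = 1051.
Deadweight loss = ½ · (1647 - 1051) · (568 - 121) = ½ · 596 · 447 = 133206.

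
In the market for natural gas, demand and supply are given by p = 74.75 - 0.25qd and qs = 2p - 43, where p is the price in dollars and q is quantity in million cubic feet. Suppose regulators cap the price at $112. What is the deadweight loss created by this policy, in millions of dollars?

0

Rearranging demand gives qd = 299 - 4p. In a free market, 299 - 4p = 2p - 43 gives the equilibrium p* = 57, q* = 71.
Since 112 is above p* = 57, the ceiling does not bind and the free-market outcome prevails.
Since the control does not bind, no trades are prevented and deadweight loss is zero.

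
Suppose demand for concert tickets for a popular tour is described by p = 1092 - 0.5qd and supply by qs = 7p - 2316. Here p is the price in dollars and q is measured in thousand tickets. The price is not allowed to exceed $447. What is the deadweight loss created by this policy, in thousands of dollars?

44241.75

Rearranging demand gives qd = 2184 - 2p. Equilibrium: 2184 - 2p = 7p - 2316, so 4500 = 9p and p* = 500, q* = 1184.
Because the ceiling (447) lies below the market-clearing price, it is binding.
At p = 447: qd = 2184 - 2·447 = 1290 and qs = 7·447 - 2316 = 813.
Quantity traded falls to 813. At q = 813 the demand price is (2184 - 813)/2 = 685.5 and the supply price is (2316 + 813)/7 = 447.
Deadweight loss = ½ · (685.5 - 447) · (1184 - 813) = ½ · 238.5 · 371 = 44241.75.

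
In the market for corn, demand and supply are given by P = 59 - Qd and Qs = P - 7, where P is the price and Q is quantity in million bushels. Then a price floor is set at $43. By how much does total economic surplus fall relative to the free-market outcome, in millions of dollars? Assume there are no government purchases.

100

Rearranging demand gives Qd = 59 - P. Equilibrium: 59 - P = P - 7, so 66 = 2P and P* = 33, Q* = 26.
Because the floor (43) lies above the market-clearing price, it is binding.
At P = 43: Qd = 59 - 43 = 16 and Qs = 43 - 7 = 36.
Quantity traded falls to 16. At Q = 16 the demand price is 59 - 16 = 43 and the supply price is 7 + 16 = 23.
Deadweight loss = ½ · (43 - 23) · (26 - 16) = ½ · 20 · 10 = 100.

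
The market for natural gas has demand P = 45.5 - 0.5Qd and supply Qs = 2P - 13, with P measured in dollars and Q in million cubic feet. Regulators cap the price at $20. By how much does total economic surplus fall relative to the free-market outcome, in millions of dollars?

72

Rearranging demand gives Qd = 91 - 2P. Setting quantity demanded equal to quantity supplied, 91 - 2P = 2P - 13, gives P* = 26 and Q* = 39.
The ceiling of 20 is below the equilibrium price 26, so it binds.
At P = 20: Qd = 91 - 2·20 = 51 and Qs = 2·20 - 13 = 27.
Quantity traded falls to 27. At Q = 27 the demand price is (91 - 27)/2 = 32 and the supply price is (13 + 27)/2 = 20.
Deadweight loss = ½ · (32 - 20) · (39 - 27) = ½ · 12 · 12 = 72.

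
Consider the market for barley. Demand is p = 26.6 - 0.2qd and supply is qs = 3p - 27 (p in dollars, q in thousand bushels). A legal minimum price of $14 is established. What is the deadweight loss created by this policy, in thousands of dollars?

Rearranging demand gives qd = 133 - 5p. Without the control the market clears where 133 - 5p = 3p - 27, i.e. p* = 20 and q* = 33.
Since 14 is below p* = 20, the floor does not bind and the free-market outcome prevails.
Since the control does not bind, no trades are prevented and deadweight loss is zero.

0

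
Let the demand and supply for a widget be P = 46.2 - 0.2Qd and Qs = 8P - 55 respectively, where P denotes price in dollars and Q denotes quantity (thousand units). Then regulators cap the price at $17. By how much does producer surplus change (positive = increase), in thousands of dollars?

Rearranging demand gives Qd = 231 - 5P. Equilibrium: 231 - 5P = 8P - 55, so 286 = 13P and P* = 22, Q* = 121.
The ceiling of 17 is below the equilibrium price 22, so it binds.
At P = 17: Qd = 231 - 5·17 = 146 and Qs = 8·17 - 55 = 81.
Producer surplus without the control is ½ · (22 - 6.875) · 121 = 915.0625.
With the ceiling, producers sell 81 units at 17, so PS = ½ · (17 - 6.875) · 81 = 410.0625.
Change in producer surplus = 410.0625 - 915.0625 = -505.

-505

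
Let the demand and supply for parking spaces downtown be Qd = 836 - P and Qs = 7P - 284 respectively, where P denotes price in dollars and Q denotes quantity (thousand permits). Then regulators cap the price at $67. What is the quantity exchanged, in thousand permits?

In a free market, 836 - P = 7P - 284 gives the equilibrium P* = 140, Q* = 696.
The ceiling of 67 is below the equilibrium price 140, so it binds.
At P = 67: Qd = 836 - 67 = 769 and Qs = 7·67 - 284 = 185.
The quantity actually transacted is the short side, supply: 185.

185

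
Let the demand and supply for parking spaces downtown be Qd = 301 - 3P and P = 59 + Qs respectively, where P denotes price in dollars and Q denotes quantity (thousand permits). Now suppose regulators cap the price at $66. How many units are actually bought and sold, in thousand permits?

7

Rearranging supply gives Qs = P - 59. Equilibrium: 301 - 3P = P - 59, so 360 = 4P and P* = 90, Q* = 31.
Because the ceiling (66) lies below the market-clearing price, it is binding.
At P = 66: Qd = 301 - 3·66 = 103 and Qs = 66 - 59 = 7.
The quantity actually transacted is the short side, supply: 7.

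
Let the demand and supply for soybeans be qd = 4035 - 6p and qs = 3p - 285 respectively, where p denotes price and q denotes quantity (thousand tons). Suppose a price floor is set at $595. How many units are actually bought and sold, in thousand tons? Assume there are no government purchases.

465

In a free market, 4035 - 6p = 3p - 285 gives the equilibrium p* = 480, q* = 1155.
Since 595 > 480, the floor is binding.
At p = 595: qd = 4035 - 6·595 = 465 and qs = 3·595 - 285 = 1500.
The quantity actually transacted is the short side, demand: 465.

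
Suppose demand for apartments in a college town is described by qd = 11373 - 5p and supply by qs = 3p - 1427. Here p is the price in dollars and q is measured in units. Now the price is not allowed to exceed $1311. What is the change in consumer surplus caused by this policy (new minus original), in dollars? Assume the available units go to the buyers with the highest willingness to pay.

Without the control the market clears where 11373 - 5p = 3p - 1427, i.e. p* = 1600 and q* = 3373.
Since 1311 < 1600, the ceiling is binding.
At p = 1311: qd = 11373 - 5·1311 = 4818 and qs = 3·1311 - 1427 = 2506.
Consumer surplus without the control is ½ · (2274.6 - 1600) · 3373 = 1137712.9.
With the ceiling, 2506 units are sold at 1311 (assume they go to the highest-value buyers). The demand price at q = 2506 is 1773.4, so CS = ½ · [(2274.6 - 1311) + (1773.4 - 1311)] · 2506 = 1786778.
Change in consumer surplus = 1786778 - 1137712.9 = 649065.1.

649065.1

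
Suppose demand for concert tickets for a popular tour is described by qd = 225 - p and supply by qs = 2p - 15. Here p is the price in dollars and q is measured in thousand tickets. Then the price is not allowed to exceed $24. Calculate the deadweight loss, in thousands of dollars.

In a free market, 225 - p = 2p - 15 gives the equilibrium p* = 80, q* = 145.
The ceiling of 24 is below the equilibrium price 80, so it binds.
At p = 24: qd = 225 - 24 = 201 and qs = 2·24 - 15 = 33.
Quantity traded falls to 33. At q = 33 the demand price is 225 - 33 = 192 and the supply price is (15 + 33)/2 = 24.
Deadweight loss = ½ · (192 - 24) · (145 - 33) = ½ · 168 · 112 = 9408.

9408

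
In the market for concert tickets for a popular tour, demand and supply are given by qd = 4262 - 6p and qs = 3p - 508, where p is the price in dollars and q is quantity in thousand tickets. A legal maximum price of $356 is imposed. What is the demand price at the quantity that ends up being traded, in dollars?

617

Setting quantity demanded equal to quantity supplied, 4262 - 6p = 3p - 508, gives p* = 530 and q* = 1082.
Since 356 < 530, the ceiling is binding.
At p = 356: qd = 4262 - 6·356 = 2126 and qs = 3·356 - 508 = 560.
Only 560 units reach the market. On the demand curve, the marginal buyer's willingness to pay at q = 560 is (4262 - 560)/6 = 617.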